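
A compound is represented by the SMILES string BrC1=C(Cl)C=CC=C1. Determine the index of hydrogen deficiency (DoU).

Degree of unsaturation = (number of rings) + (number of π bonds).
Ring closures in the SMILES: 1.
π bonds: 3 double bonds (each 1 DoU) → 3 DoU from unsaturation.
Total DoU = 1 + 3 = 4.

4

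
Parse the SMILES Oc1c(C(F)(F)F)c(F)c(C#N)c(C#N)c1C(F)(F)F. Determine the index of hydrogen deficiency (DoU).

Molecular formula: C10HF7N2O.
DoU = (2C + 2 + N − H − X) / 2, where X is the halogen count and O/S are ignored.
    = (2·10 + 2 + 2 − 1 − 7) / 2 = 16 / 2 = 8.

8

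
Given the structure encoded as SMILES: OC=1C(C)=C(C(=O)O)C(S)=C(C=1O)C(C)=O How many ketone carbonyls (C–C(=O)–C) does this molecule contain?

The ketone motif appears at heavy-atom position 14 in the SMILES.
Other groups present: 1 carboxylic acid, 2 hydroxyl, 1 thiol.
Ketone count: 1.

1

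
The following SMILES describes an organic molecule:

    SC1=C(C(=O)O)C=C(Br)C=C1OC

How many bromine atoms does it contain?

1

Scan the SMILES for Br atoms (remember two-letter symbols like Cl and Br are single atoms).
Bromine count: 1.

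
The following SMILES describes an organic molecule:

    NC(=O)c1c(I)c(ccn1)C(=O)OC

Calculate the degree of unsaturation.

6

Molecular formula: C8H7IN2O3.
DoU = (2C + 2 + N − H − X) / 2, where X is the halogen count and O/S are ignored.
    = (2·8 + 2 + 2 − 7 − 1) / 2 = 12 / 2 = 6.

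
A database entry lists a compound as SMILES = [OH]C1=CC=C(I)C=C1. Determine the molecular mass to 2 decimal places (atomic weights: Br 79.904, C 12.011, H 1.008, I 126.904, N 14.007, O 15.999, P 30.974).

First, the molecular formula is C6H5IO (counting implicit H from valence).
  C: 6 × 12.011 = 72.066
  H: 5 × 1.008 = 5.040
  I: 1 × 126.904 = 126.904
  O: 1 × 15.999 = 15.999
Sum: 6×12.011 + 5×1.008 + 1×126.904 + 1×15.999 = 220.009 → 220.01 g/mol.

220.01 g/mol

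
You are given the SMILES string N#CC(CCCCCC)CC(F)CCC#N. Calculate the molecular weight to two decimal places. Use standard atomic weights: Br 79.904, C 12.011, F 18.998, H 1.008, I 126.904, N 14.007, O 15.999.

First, the molecular formula is C13H21FN2 (counting implicit H from valence).
  C: 13 × 12.011 = 156.143
  F: 1 × 18.998 = 18.998
  H: 21 × 1.008 = 21.168
  N: 2 × 14.007 = 28.014
Sum: 13×12.011 + 1×18.998 + 21×1.008 + 2×14.007 = 224.323 → 224.32 g/mol.

224.32 g/mol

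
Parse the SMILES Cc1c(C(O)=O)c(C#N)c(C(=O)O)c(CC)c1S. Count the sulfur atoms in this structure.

Scan the SMILES for S atoms (remember two-letter symbols like Cl and Br are single atoms).
Sulfur count: 1.

1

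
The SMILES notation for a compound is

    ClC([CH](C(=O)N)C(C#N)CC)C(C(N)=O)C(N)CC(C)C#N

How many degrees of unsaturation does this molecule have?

Degree of unsaturation = (number of rings) + (number of π bonds).
Ring closures in the SMILES: 0.
π bonds: 2 double bonds (each 1 DoU), 2 triple bonds (each 2 DoU) → 6 DoU from unsaturation.
Total DoU = 0 + 6 = 6.

6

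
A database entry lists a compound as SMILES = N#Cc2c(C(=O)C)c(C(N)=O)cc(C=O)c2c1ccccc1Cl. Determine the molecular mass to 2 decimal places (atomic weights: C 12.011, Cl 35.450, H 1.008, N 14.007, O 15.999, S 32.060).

326.74 g/mol

First, the molecular formula is C17H11ClN2O3 (counting implicit H from valence).
  C: 17 × 12.011 = 204.187
  Cl: 1 × 35.450 = 35.450
  H: 11 × 1.008 = 11.088
  N: 2 × 14.007 = 28.014
  O: 3 × 15.999 = 47.997
Sum: 17×12.011 + 1×35.450 + 11×1.008 + 2×14.007 + 3×15.999 = 326.736 → 326.74 g/mol.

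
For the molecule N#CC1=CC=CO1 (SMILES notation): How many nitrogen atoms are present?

1

Scan the SMILES for N atoms (remember two-letter symbols like Cl and Br are single atoms).
Nitrogen count: 1.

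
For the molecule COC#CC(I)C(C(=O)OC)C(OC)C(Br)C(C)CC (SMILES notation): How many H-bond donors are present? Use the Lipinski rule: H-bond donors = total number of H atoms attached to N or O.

0

Donors: find every N or O and count the H atoms it carries.
  atom 2 (O): bond orders sum to 2 → 0 H
  atom 9 (O): bond orders sum to 2 → 0 H
  atom 10 (O): bond orders sum to 2 → 0 H
  atom 13 (O): bond orders sum to 2 → 0 H
Lipinski HBD = 0.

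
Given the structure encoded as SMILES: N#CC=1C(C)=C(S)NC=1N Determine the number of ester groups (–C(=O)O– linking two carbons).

Scan the SMILES for the ester motif — none present.
Groups that are present: 1 nitrile, 1 primary amine, 1 thiol.

0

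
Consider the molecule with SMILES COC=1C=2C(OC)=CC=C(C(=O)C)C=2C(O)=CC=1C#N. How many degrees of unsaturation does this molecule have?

Molecular formula: C15H13NO4.
DoU = (2C + 2 + N − H − X) / 2, where X is the halogen count and O/S are ignored.
    = (2·15 + 2 + 1 − 13 − 0) / 2 = 20 / 2 = 10.

10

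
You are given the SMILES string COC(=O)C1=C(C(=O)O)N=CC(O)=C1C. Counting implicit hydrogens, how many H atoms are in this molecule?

9

Walk through each heavy atom and fill implicit hydrogens from standard valence (C 4, N 3, O 2, S 2, halogen 1):
  atom 1: C, bond orders sum to 1 (valence 4) → 3 H
  atom 2: O, bond orders sum to 2 (valence 2) → 0 H
  atom 3: C, bond orders sum to 4 (valence 4) → 0 H
  atom 4: O, bond orders sum to 2 (valence 2) → 0 H
  atom 5: C, bond orders sum to 4 (valence 4) → 0 H
  atom 6: C, bond orders sum to 4 (valence 4) → 0 H
  atom 7: C, bond orders sum to 4 (valence 4) → 0 H
  atom 8: O, bond orders sum to 2 (valence 2) → 0 H
  atom 9: O, bond orders sum to 1 (valence 2) → 1 H
  atom 10: N, bond orders sum to 3 (valence 3) → 0 H
  atom 11: C, bond orders sum to 3 (valence 4) → 1 H
  atom 12: C, bond orders sum to 4 (valence 4) → 0 H
  atom 13: O, bond orders sum to 1 (valence 2) → 1 H
  atom 14: C, bond orders sum to 4 (valence 4) → 0 H
  atom 15: C, bond orders sum to 1 (valence 4) → 3 H
Total hydrogens: 9.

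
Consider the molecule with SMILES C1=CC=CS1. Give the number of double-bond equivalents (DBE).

Degree of unsaturation = (number of rings) + (number of π bonds).
Ring closures in the SMILES: 1.
π bonds: 2 double bonds (each 1 DoU) → 2 DoU from unsaturation.
Total DoU = 1 + 2 = 3.

3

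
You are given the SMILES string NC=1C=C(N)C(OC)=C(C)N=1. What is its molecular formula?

C7H11N3O

Walk through each heavy atom and fill implicit hydrogens from standard valence (C 4, N 3, O 2, S 2, halogen 1):
  atom 1: N, bond orders sum to 1 (valence 3) → 2 H
  atom 2: C, bond orders sum to 4 (valence 4) → 0 H
  atom 3: C, bond orders sum to 3 (valence 4) → 1 H
  atom 4: C, bond orders sum to 4 (valence 4) → 0 H
  atom 5: N, bond orders sum to 1 (valence 3) → 2 H
  atom 6: C, bond orders sum to 4 (valence 4) → 0 H
  atom 7: O, bond orders sum to 2 (valence 2) → 0 H
  atom 8: C, bond orders sum to 1 (valence 4) → 3 H
  atom 9: C, bond orders sum to 4 (valence 4) → 0 H
  atom 10: C, bond orders sum to 1 (valence 4) → 3 H
  atom 11: N, bond orders sum to 3 (valence 3) → 0 H
Totals → C:7, H:11, N:3, O:1.
In Hill order: C7H11N3O.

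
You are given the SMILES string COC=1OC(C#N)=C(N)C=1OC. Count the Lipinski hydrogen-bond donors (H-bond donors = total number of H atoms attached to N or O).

Donors: find every N or O and count the H atoms it carries.
  atom 2 (O): bond orders sum to 2 → 0 H
  atom 4 (O): bond orders sum to 2 → 0 H
  atom 7 (N): bond orders sum to 3 → 0 H
  atom 9 (N): bond orders sum to 1 → 2 H
  atom 11 (O): bond orders sum to 2 → 0 H
Lipinski HBD = 2.

2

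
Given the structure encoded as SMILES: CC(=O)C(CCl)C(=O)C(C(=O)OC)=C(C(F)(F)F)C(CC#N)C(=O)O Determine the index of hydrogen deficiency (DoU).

7

Degree of unsaturation = (number of rings) + (number of π bonds).
Ring closures in the SMILES: 0.
π bonds: 5 double bonds (each 1 DoU), 1 triple bond (each 2 DoU) → 7 DoU from unsaturation.
Total DoU = 0 + 7 = 7.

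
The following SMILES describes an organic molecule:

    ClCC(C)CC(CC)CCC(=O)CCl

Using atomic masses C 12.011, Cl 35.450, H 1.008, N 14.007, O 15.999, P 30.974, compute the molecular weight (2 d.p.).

First, the molecular formula is C11H20Cl2O (counting implicit H from valence).
  C: 11 × 12.011 = 132.121
  Cl: 2 × 35.450 = 70.900
  H: 20 × 1.008 = 20.160
  O: 1 × 15.999 = 15.999
Sum: 11×12.011 + 2×35.450 + 20×1.008 + 1×15.999 = 239.180 → 239.18 g/mol.

239.18 g/mol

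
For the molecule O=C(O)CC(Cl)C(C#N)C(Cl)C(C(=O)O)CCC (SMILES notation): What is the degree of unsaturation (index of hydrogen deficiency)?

4

Molecular formula: C11H15Cl2NO4.
DoU = (2C + 2 + N − H − X) / 2, where X is the halogen count and O/S are ignored.
    = (2·11 + 2 + 1 − 15 − 2) / 2 = 8 / 2 = 4.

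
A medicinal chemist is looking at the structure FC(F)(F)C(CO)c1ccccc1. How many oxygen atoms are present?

Scan the SMILES for O atoms (remember two-letter symbols like Cl and Br are single atoms).
Oxygen count: 1.

1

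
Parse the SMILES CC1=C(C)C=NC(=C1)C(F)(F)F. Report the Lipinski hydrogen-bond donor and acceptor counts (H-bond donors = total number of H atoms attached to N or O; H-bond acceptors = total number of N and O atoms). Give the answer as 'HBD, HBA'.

Donors: find every N or O and count the H atoms it carries.
  atom 6 (N): bond orders sum to 3 → 0 H
Lipinski HBD = 0.
Acceptors: N atoms = 1, O atoms = 0 → HBA = 1.

0, 1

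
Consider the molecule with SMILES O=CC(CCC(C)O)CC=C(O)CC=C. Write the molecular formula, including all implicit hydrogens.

Walk through each heavy atom and fill implicit hydrogens from standard valence (C 4, N 3, O 2, S 2, halogen 1):
  atom 1: O, bond orders sum to 2 (valence 2) → 0 H
  atom 2: C, bond orders sum to 3 (valence 4) → 1 H
  atom 3: C, bond orders sum to 3 (valence 4) → 1 H
  atom 4: C, bond orders sum to 2 (valence 4) → 2 H
  atom 5: C, bond orders sum to 2 (valence 4) → 2 H
  atom 6: C, bond orders sum to 3 (valence 4) → 1 H
  atom 7: C, bond orders sum to 1 (valence 4) → 3 H
  atom 8: O, bond orders sum to 1 (valence 2) → 1 H
  atom 9: C, bond orders sum to 2 (valence 4) → 2 H
  atom 10: C, bond orders sum to 3 (valence 4) → 1 H
  atom 11: C, bond orders sum to 4 (valence 4) → 0 H
  atom 12: O, bond orders sum to 1 (valence 2) → 1 H
  atom 13: C, bond orders sum to 2 (valence 4) → 2 H
  atom 14: C, bond orders sum to 3 (valence 4) → 1 H
  atom 15: C, bond orders sum to 2 (valence 4) → 2 H
Totals → C:12, H:20, O:3.

C12H20O3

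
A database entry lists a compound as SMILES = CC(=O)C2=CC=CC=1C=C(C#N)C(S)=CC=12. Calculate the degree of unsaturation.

Molecular formula: C13H9NOS.
DoU = (2C + 2 + N − H − X) / 2, where X is the halogen count and O/S are ignored.
    = (2·13 + 2 + 1 − 9 − 0) / 2 = 20 / 2 = 10.

10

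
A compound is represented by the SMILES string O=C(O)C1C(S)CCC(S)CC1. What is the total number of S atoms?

2

Scan the SMILES for S atoms (remember two-letter symbols like Cl and Br are single atoms).
Sulfur count: 2.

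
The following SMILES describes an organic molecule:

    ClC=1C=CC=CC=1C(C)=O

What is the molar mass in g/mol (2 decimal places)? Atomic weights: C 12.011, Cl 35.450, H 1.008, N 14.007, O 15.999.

154.59 g/mol

First, the molecular formula is C8H7ClO (counting implicit H from valence).
  C: 8 × 12.011 = 96.088
  Cl: 1 × 35.450 = 35.450
  H: 7 × 1.008 = 7.056
  O: 1 × 15.999 = 15.999
Sum: 8×12.011 + 1×35.450 + 7×1.008 + 1×15.999 = 154.593 → 154.59 g/mol.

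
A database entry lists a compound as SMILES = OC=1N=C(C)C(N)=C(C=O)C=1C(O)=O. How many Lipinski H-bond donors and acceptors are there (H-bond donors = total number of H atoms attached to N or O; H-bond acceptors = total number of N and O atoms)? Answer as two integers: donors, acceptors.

4, 6

Donors: find every N or O and count the H atoms it carries.
  atom 1 (O): bond orders sum to 1 → 1 H
  atom 3 (N): bond orders sum to 3 → 0 H
  atom 7 (N): bond orders sum to 1 → 2 H
  atom 10 (O): bond orders sum to 2 → 0 H
  atom 13 (O): bond orders sum to 1 → 1 H
  atom 14 (O): bond orders sum to 2 → 0 H
Lipinski HBD = 4.
Acceptors: N atoms = 2, O atoms = 4 → HBA = 6.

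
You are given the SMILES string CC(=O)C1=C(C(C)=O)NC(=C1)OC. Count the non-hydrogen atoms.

Every atom symbol written in the SMILES (organic subset) is one heavy atom; implicit H are not written.
Heavy atoms by element → C:9, N:1, O:3.
Total: 13.

13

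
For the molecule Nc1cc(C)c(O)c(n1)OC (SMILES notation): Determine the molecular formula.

Walk through each heavy atom and fill implicit hydrogens from standard valence (C 4, N 3, O 2, S 2, halogen 1); for lowercase aromatic atoms, an aromatic c carries 1 H when it has two neighbours and 0 H with three, and aromatic n carries 0 H:
  atom 1: N, bond orders sum to 1 (valence 3) → 2 H
  atom 2: aromatic c, 3 neighbours → 0 H
  atom 3: aromatic c, 2 neighbours → 1 H
  atom 4: aromatic c, 3 neighbours → 0 H
  atom 5: C, bond orders sum to 1 (valence 4) → 3 H
  atom 6: aromatic c, 3 neighbours → 0 H
  atom 7: O, bond orders sum to 1 (valence 2) → 1 H
  atom 8: aromatic c, 3 neighbours → 0 H
  atom 9: aromatic n, 2 neighbours → 0 H
  atom 10: O, bond orders sum to 2 (valence 2) → 0 H
  atom 11: C, bond orders sum to 1 (valence 4) → 3 H
Totals → C:7, H:10, N:2, O:2.
In Hill order: C7H10N2O2.

C7H10N2O2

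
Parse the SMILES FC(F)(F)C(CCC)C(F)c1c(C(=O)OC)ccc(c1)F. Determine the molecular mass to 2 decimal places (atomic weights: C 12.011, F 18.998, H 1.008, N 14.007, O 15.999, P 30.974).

310.26 g/mol

First, the molecular formula is C14H15F5O2 (counting implicit H from valence).
  C: 14 × 12.011 = 168.154
  F: 5 × 18.998 = 94.990
  H: 15 × 1.008 = 15.120
  O: 2 × 15.999 = 31.998
Sum: 14×12.011 + 5×18.998 + 15×1.008 + 2×15.999 = 310.262 → 310.26 g/mol.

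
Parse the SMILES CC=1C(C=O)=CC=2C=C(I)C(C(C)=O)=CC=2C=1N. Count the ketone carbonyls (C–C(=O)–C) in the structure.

The ketone motif appears at heavy-atom position 12 in the SMILES.
Other groups present: 1 aldehyde, 1 primary amine.
Ketone count: 1.

1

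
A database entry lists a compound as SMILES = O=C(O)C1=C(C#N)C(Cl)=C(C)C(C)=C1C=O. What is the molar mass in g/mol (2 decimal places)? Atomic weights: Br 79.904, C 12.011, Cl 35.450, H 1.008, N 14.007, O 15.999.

237.64 g/mol

First, the molecular formula is C11H8ClNO3 (counting implicit H from valence).
  C: 11 × 12.011 = 132.121
  Cl: 1 × 35.450 = 35.450
  H: 8 × 1.008 = 8.064
  N: 1 × 14.007 = 14.007
  O: 3 × 15.999 = 47.997
Sum: 11×12.011 + 1×35.450 + 8×1.008 + 1×14.007 + 3×15.999 = 237.639 → 237.64 g/mol.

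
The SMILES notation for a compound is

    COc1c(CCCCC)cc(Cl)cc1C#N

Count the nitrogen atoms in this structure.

Scan the SMILES for N atoms (remember two-letter symbols like Cl and Br are single atoms).
Nitrogen count: 1.

1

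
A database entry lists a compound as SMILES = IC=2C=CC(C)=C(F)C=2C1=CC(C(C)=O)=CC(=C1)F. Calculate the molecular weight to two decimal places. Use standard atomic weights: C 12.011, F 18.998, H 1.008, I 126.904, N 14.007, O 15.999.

372.15 g/mol

First, the molecular formula is C15H11F2IO (counting implicit H from valence).
  C: 15 × 12.011 = 180.165
  F: 2 × 18.998 = 37.996
  H: 11 × 1.008 = 11.088
  I: 1 × 126.904 = 126.904
  O: 1 × 15.999 = 15.999
Sum: 15×12.011 + 2×18.998 + 11×1.008 + 1×126.904 + 1×15.999 = 372.152 → 372.15 g/mol.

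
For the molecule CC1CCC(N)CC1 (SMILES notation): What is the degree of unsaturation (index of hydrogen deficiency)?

Molecular formula: C7H15N.
DoU = (2C + 2 + N − H − X) / 2, where X is the halogen count and O/S are ignored.
    = (2·7 + 2 + 1 − 15 − 0) / 2 = 2 / 2 = 1.

1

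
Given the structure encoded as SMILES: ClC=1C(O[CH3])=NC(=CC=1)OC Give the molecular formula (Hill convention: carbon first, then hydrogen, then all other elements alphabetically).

Walk through each heavy atom and fill implicit hydrogens from standard valence (C 4, N 3, O 2, S 2, halogen 1):
  atom 1: Cl (halogen, monovalent) → 0 H
  atom 2: C, bond orders sum to 4 (valence 4) → 0 H
  atom 3: C, bond orders sum to 4 (valence 4) → 0 H
  atom 4: O, bond orders sum to 2 (valence 2) → 0 H
  atom 5: C with explicit H count 3
  atom 6: N, bond orders sum to 3 (valence 3) → 0 H
  atom 7: C, bond orders sum to 4 (valence 4) → 0 H
  atom 8: C, bond orders sum to 3 (valence 4) → 1 H
  atom 9: C, bond orders sum to 3 (valence 4) → 1 H
  atom 10: O, bond orders sum to 2 (valence 2) → 0 H
  atom 11: C, bond orders sum to 1 (valence 4) → 3 H
Totals → C:7, H:8, Cl:1, N:1, O:2.

C7H8ClNO2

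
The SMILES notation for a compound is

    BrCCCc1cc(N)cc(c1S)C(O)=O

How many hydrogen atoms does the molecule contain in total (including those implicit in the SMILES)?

12

Walk through each heavy atom and fill implicit hydrogens from standard valence (C 4, N 3, O 2, S 2, halogen 1); for lowercase aromatic atoms, an aromatic c carries 1 H when it has two neighbours and 0 H with three, and aromatic n carries 0 H:
  atom 1: Br (halogen, monovalent) → 0 H
  atom 2: C, bond orders sum to 2 (valence 4) → 2 H
  atom 3: C, bond orders sum to 2 (valence 4) → 2 H
  atom 4: C, bond orders sum to 2 (valence 4) → 2 H
  atom 5: aromatic c, 3 neighbours → 0 H
  atom 6: aromatic c, 2 neighbours → 1 H
  atom 7: aromatic c, 3 neighbours → 0 H
  atom 8: N, bond orders sum to 1 (valence 3) → 2 H
  atom 9: aromatic c, 2 neighbours → 1 H
  atom 10: aromatic c, 3 neighbours → 0 H
  atom 11: aromatic c, 3 neighbours → 0 H
  atom 12: S, bond orders sum to 1 (valence 2) → 1 H
  atom 13: C, bond orders sum to 4 (valence 4) → 0 H
  atom 14: O, bond orders sum to 1 (valence 2) → 1 H
  atom 15: O, bond orders sum to 2 (valence 2) → 0 H
Total hydrogens: 12.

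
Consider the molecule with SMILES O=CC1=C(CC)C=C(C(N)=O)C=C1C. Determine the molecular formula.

C11H13NO2

Walk through each heavy atom and fill implicit hydrogens from standard valence (C 4, N 3, O 2, S 2, halogen 1):
  atom 1: O, bond orders sum to 2 (valence 2) → 0 H
  atom 2: C, bond orders sum to 3 (valence 4) → 1 H
  atom 3: C, bond orders sum to 4 (valence 4) → 0 H
  atom 4: C, bond orders sum to 4 (valence 4) → 0 H
  atom 5: C, bond orders sum to 2 (valence 4) → 2 H
  atom 6: C, bond orders sum to 1 (valence 4) → 3 H
  atom 7: C, bond orders sum to 3 (valence 4) → 1 H
  atom 8: C, bond orders sum to 4 (valence 4) → 0 H
  atom 9: C, bond orders sum to 4 (valence 4) → 0 H
  atom 10: N, bond orders sum to 1 (valence 3) → 2 H
  atom 11: O, bond orders sum to 2 (valence 2) → 0 H
  atom 12: C, bond orders sum to 3 (valence 4) → 1 H
  atom 13: C, bond orders sum to 4 (valence 4) → 0 H
  atom 14: C, bond orders sum to 1 (valence 4) → 3 H
Totals → C:11, H:13, N:1, O:2.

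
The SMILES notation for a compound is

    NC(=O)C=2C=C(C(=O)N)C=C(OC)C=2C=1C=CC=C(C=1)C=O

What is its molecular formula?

C16H14N2O4

Walk through each heavy atom and fill implicit hydrogens from standard valence (C 4, N 3, O 2, S 2, halogen 1):
  atom 1: N, bond orders sum to 1 (valence 3) → 2 H
  atom 2: C, bond orders sum to 4 (valence 4) → 0 H
  atom 3: O, bond orders sum to 2 (valence 2) → 0 H
  atom 4: C, bond orders sum to 4 (valence 4) → 0 H
  atom 5: C, bond orders sum to 3 (valence 4) → 1 H
  atom 6: C, bond orders sum to 4 (valence 4) → 0 H
  atom 7: C, bond orders sum to 4 (valence 4) → 0 H
  atom 8: O, bond orders sum to 2 (valence 2) → 0 H
  atom 9: N, bond orders sum to 1 (valence 3) → 2 H
  atom 10: C, bond orders sum to 3 (valence 4) → 1 H
  atom 11: C, bond orders sum to 4 (valence 4) → 0 H
  atom 12: O, bond orders sum to 2 (valence 2) → 0 H
  atom 13: C, bond orders sum to 1 (valence 4) → 3 H
  atom 14: C, bond orders sum to 4 (valence 4) → 0 H
  atom 15: C, bond orders sum to 4 (valence 4) → 0 H
  atom 16: C, bond orders sum to 3 (valence 4) → 1 H
  atom 17: C, bond orders sum to 3 (valence 4) → 1 H
  atom 18: C, bond orders sum to 3 (valence 4) → 1 H
  atom 19: C, bond orders sum to 4 (valence 4) → 0 H
  atom 20: C, bond orders sum to 3 (valence 4) → 1 H
  atom 21: C, bond orders sum to 3 (valence 4) → 1 H
  atom 22: O, bond orders sum to 2 (valence 2) → 0 H
Totals → C:16, H:14, N:2, O:4.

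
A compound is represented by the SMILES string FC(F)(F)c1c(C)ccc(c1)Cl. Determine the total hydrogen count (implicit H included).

6

Walk through each heavy atom and fill implicit hydrogens from standard valence (C 4, N 3, O 2, S 2, halogen 1); for lowercase aromatic atoms, an aromatic c carries 1 H when it has two neighbours and 0 H with three, and aromatic n carries 0 H:
  atom 1: F (halogen, monovalent) → 0 H
  atom 2: C, bond orders sum to 4 (valence 4) → 0 H
  atom 3: F (halogen, monovalent) → 0 H
  atom 4: F (halogen, monovalent) → 0 H
  atom 5: aromatic c, 3 neighbours → 0 H
  atom 6: aromatic c, 3 neighbours → 0 H
  atom 7: C, bond orders sum to 1 (valence 4) → 3 H
  atom 8: aromatic c, 2 neighbours → 1 H
  atom 9: aromatic c, 2 neighbours → 1 H
  atom 10: aromatic c, 3 neighbours → 0 H
  atom 11: aromatic c, 2 neighbours → 1 H
  atom 12: Cl (halogen, monovalent) → 0 H
Total hydrogens: 6.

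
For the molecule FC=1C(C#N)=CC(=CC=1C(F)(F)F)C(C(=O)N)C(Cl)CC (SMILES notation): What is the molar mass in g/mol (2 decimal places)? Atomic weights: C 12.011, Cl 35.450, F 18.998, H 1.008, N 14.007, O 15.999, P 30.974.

First, the molecular formula is C13H11ClF4N2O (counting implicit H from valence).
  C: 13 × 12.011 = 156.143
  Cl: 1 × 35.450 = 35.450
  F: 4 × 18.998 = 75.992
  H: 11 × 1.008 = 11.088
  N: 2 × 14.007 = 28.014
  O: 1 × 15.999 = 15.999
Sum: 13×12.011 + 1×35.450 + 4×18.998 + 11×1.008 + 2×14.007 + 1×15.999 = 322.686 → 322.69 g/mol.

322.69 g/mol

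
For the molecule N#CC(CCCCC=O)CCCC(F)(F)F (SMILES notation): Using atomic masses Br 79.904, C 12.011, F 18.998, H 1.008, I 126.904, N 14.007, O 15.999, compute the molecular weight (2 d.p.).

235.25 g/mol

First, the molecular formula is C11H16F3NO (counting implicit H from valence).
  C: 11 × 12.011 = 132.121
  F: 3 × 18.998 = 56.994
  H: 16 × 1.008 = 16.128
  N: 1 × 14.007 = 14.007
  O: 1 × 15.999 = 15.999
Sum: 11×12.011 + 3×18.998 + 16×1.008 + 1×14.007 + 1×15.999 = 235.249 → 235.25 g/mol.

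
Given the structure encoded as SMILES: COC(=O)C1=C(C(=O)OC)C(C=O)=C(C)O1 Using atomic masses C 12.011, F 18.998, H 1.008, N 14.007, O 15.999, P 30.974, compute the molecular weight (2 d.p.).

First, the molecular formula is C10H10O6 (counting implicit H from valence).
  C: 10 × 12.011 = 120.110
  H: 10 × 1.008 = 10.080
  O: 6 × 15.999 = 95.994
Sum: 10×12.011 + 10×1.008 + 6×15.999 = 226.184 → 226.18 g/mol.

226.18 g/mol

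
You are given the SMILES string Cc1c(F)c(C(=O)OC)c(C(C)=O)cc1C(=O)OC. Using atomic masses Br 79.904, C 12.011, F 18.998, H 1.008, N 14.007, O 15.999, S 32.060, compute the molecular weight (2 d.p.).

First, the molecular formula is C13H13FO5 (counting implicit H from valence).
  C: 13 × 12.011 = 156.143
  F: 1 × 18.998 = 18.998
  H: 13 × 1.008 = 13.104
  O: 5 × 15.999 = 79.995
Sum: 13×12.011 + 1×18.998 + 13×1.008 + 5×15.999 = 268.240 → 268.24 g/mol.

268.24 g/mol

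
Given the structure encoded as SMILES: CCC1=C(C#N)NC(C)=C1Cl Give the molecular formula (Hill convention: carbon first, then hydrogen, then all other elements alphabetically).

Walk through each heavy atom and fill implicit hydrogens from standard valence (C 4, N 3, O 2, S 2, halogen 1):
  atom 1: C, bond orders sum to 1 (valence 4) → 3 H
  atom 2: C, bond orders sum to 2 (valence 4) → 2 H
  atom 3: C, bond orders sum to 4 (valence 4) → 0 H
  atom 4: C, bond orders sum to 4 (valence 4) → 0 H
  atom 5: C, bond orders sum to 4 (valence 4) → 0 H
  atom 6: N, bond orders sum to 3 (valence 3) → 0 H
  atom 7: N, bond orders sum to 2 (valence 3) → 1 H
  atom 8: C, bond orders sum to 4 (valence 4) → 0 H
  atom 9: C, bond orders sum to 1 (valence 4) → 3 H
  atom 10: C, bond orders sum to 4 (valence 4) → 0 H
  atom 11: Cl (halogen, monovalent) → 0 H
Totals → C:8, H:9, Cl:1, N:2.
In Hill order: C8H9ClN2.

C8H9ClN2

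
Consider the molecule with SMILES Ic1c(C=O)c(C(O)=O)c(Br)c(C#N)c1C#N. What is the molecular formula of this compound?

Walk through each heavy atom and fill implicit hydrogens from standard valence (C 4, N 3, O 2, S 2, halogen 1); for lowercase aromatic atoms, an aromatic c carries 1 H when it has two neighbours and 0 H with three, and aromatic n carries 0 H:
  atom 1: I (halogen, monovalent) → 0 H
  atom 2: aromatic c, 3 neighbours → 0 H
  atom 3: aromatic c, 3 neighbours → 0 H
  atom 4: C, bond orders sum to 3 (valence 4) → 1 H
  atom 5: O, bond orders sum to 2 (valence 2) → 0 H
  atom 6: aromatic c, 3 neighbours → 0 H
  atom 7: C, bond orders sum to 4 (valence 4) → 0 H
  atom 8: O, bond orders sum to 1 (valence 2) → 1 H
  atom 9: O, bond orders sum to 2 (valence 2) → 0 H
  atom 10: aromatic c, 3 neighbours → 0 H
  atom 11: Br (halogen, monovalent) → 0 H
  atom 12: aromatic c, 3 neighbours → 0 H
  atom 13: C, bond orders sum to 4 (valence 4) → 0 H
  atom 14: N, bond orders sum to 3 (valence 3) → 0 H
  atom 15: aromatic c, 3 neighbours → 0 H
  atom 16: C, bond orders sum to 4 (valence 4) → 0 H
  atom 17: N, bond orders sum to 3 (valence 3) → 0 H
Totals → C:10, H:2, Br:1, I:1, N:2, O:3.
In Hill order: C10H2BrIN2O3.

C10H2BrIN2O3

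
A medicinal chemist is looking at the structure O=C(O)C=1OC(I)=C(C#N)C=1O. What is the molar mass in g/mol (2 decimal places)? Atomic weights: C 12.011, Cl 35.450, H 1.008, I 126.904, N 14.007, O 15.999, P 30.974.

First, the molecular formula is C6H2INO4 (counting implicit H from valence).
  C: 6 × 12.011 = 72.066
  H: 2 × 1.008 = 2.016
  I: 1 × 126.904 = 126.904
  N: 1 × 14.007 = 14.007
  O: 4 × 15.999 = 63.996
Sum: 6×12.011 + 2×1.008 + 1×126.904 + 1×14.007 + 4×15.999 = 278.989 → 278.99 g/mol.

278.99 g/mol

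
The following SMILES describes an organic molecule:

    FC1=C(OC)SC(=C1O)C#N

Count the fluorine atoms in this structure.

1

Scan the SMILES for F atoms (remember two-letter symbols like Cl and Br are single atoms).
Fluorine count: 1.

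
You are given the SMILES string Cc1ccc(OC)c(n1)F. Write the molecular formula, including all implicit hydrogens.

Walk through each heavy atom and fill implicit hydrogens from standard valence (C 4, N 3, O 2, S 2, halogen 1); for lowercase aromatic atoms, an aromatic c carries 1 H when it has two neighbours and 0 H with three, and aromatic n carries 0 H:
  atom 1: C, bond orders sum to 1 (valence 4) → 3 H
  atom 2: aromatic c, 3 neighbours → 0 H
  atom 3: aromatic c, 2 neighbours → 1 H
  atom 4: aromatic c, 2 neighbours → 1 H
  atom 5: aromatic c, 3 neighbours → 0 H
  atom 6: O, bond orders sum to 2 (valence 2) → 0 H
  atom 7: C, bond orders sum to 1 (valence 4) → 3 H
  atom 8: aromatic c, 3 neighbours → 0 H
  atom 9: aromatic n, 2 neighbours → 0 H
  atom 10: F (halogen, monovalent) → 0 H
Totals → C:7, H:8, F:1, N:1, O:1.

C7H8FNO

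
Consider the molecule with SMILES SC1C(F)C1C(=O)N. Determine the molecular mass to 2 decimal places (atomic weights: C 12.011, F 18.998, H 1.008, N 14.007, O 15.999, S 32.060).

135.16 g/mol

First, the molecular formula is C4H6FNOS (counting implicit H from valence).
  C: 4 × 12.011 = 48.044
  F: 1 × 18.998 = 18.998
  H: 6 × 1.008 = 6.048
  N: 1 × 14.007 = 14.007
  O: 1 × 15.999 = 15.999
  S: 1 × 32.060 = 32.060
Sum: 4×12.011 + 1×18.998 + 6×1.008 + 1×14.007 + 1×15.999 + 1×32.060 = 135.156 → 135.16 g/mol.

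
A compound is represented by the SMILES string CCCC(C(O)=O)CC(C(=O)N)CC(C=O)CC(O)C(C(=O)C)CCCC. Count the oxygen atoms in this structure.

Scan the SMILES for O atoms (remember two-letter symbols like Cl and Br are single atoms).
Oxygen count: 6.

6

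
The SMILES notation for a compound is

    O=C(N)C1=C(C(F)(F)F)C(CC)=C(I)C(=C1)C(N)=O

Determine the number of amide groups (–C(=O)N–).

2

The amide motif appears at heavy-atom positions 2, 17 in the SMILES.
Amide count: 2.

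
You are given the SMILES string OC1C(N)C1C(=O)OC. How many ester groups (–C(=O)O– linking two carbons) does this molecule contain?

The ester motif appears at heavy-atom position 6 in the SMILES.
Other groups present: 1 hydroxyl, 1 primary amine.
Ester count: 1.

1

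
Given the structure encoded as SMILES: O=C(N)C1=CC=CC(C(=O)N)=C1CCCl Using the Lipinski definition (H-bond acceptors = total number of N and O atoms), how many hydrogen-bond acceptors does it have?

N atoms: 2; O atoms: 2.
Lipinski HBA = 2 + 2 = 4.

4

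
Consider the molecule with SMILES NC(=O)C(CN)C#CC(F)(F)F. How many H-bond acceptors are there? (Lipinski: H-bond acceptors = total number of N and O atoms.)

3

N atoms: 2; O atoms: 1.
Lipinski HBA = 2 + 1 = 3.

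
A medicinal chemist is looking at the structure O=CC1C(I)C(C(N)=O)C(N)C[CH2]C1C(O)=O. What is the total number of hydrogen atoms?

Walk through each heavy atom and fill implicit hydrogens from standard valence (C 4, N 3, O 2, S 2, halogen 1):
  atom 1: O, bond orders sum to 2 (valence 2) → 0 H
  atom 2: C, bond orders sum to 3 (valence 4) → 1 H
  atom 3: C, bond orders sum to 3 (valence 4) → 1 H
  atom 4: C, bond orders sum to 3 (valence 4) → 1 H
  atom 5: I (halogen, monovalent) → 0 H
  atom 6: C, bond orders sum to 3 (valence 4) → 1 H
  atom 7: C, bond orders sum to 4 (valence 4) → 0 H
  atom 8: N, bond orders sum to 1 (valence 3) → 2 H
  atom 9: O, bond orders sum to 2 (valence 2) → 0 H
  atom 10: C, bond orders sum to 3 (valence 4) → 1 H
  atom 11: N, bond orders sum to 1 (valence 3) → 2 H
  atom 12: C, bond orders sum to 2 (valence 4) → 2 H
  atom 13: C with explicit H count 2
  atom 14: C, bond orders sum to 3 (valence 4) → 1 H
  atom 15: C, bond orders sum to 4 (valence 4) → 0 H
  atom 16: O, bond orders sum to 1 (valence 2) → 1 H
  atom 17: O, bond orders sum to 2 (valence 2) → 0 H
Total hydrogens: 15.

15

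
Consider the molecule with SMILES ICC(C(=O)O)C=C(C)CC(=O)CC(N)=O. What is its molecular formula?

Walk through each heavy atom and fill implicit hydrogens from standard valence (C 4, N 3, O 2, S 2, halogen 1):
  atom 1: I (halogen, monovalent) → 0 H
  atom 2: C, bond orders sum to 2 (valence 4) → 2 H
  atom 3: C, bond orders sum to 3 (valence 4) → 1 H
  atom 4: C, bond orders sum to 4 (valence 4) → 0 H
  atom 5: O, bond orders sum to 2 (valence 2) → 0 H
  atom 6: O, bond orders sum to 1 (valence 2) → 1 H
  atom 7: C, bond orders sum to 3 (valence 4) → 1 H
  atom 8: C, bond orders sum to 4 (valence 4) → 0 H
  atom 9: C, bond orders sum to 1 (valence 4) → 3 H
  atom 10: C, bond orders sum to 2 (valence 4) → 2 H
  atom 11: C, bond orders sum to 4 (valence 4) → 0 H
  atom 12: O, bond orders sum to 2 (valence 2) → 0 H
  atom 13: C, bond orders sum to 2 (valence 4) → 2 H
  atom 14: C, bond orders sum to 4 (valence 4) → 0 H
  atom 15: N, bond orders sum to 1 (valence 3) → 2 H
  atom 16: O, bond orders sum to 2 (valence 2) → 0 H
Totals → C:10, H:14, I:1, N:1, O:4.
In Hill order: C10H14INO4.

C10H14INO4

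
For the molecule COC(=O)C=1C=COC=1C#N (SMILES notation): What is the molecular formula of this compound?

Walk through each heavy atom and fill implicit hydrogens from standard valence (C 4, N 3, O 2, S 2, halogen 1):
  atom 1: C, bond orders sum to 1 (valence 4) → 3 H
  atom 2: O, bond orders sum to 2 (valence 2) → 0 H
  atom 3: C, bond orders sum to 4 (valence 4) → 0 H
  atom 4: O, bond orders sum to 2 (valence 2) → 0 H
  atom 5: C, bond orders sum to 4 (valence 4) → 0 H
  atom 6: C, bond orders sum to 3 (valence 4) → 1 H
  atom 7: C, bond orders sum to 3 (valence 4) → 1 H
  atom 8: O, bond orders sum to 2 (valence 2) → 0 H
  atom 9: C, bond orders sum to 4 (valence 4) → 0 H
  atom 10: C, bond orders sum to 4 (valence 4) → 0 H
  atom 11: N, bond orders sum to 3 (valence 3) → 0 H
Totals → C:7, H:5, N:1, O:3.

C7H5NO3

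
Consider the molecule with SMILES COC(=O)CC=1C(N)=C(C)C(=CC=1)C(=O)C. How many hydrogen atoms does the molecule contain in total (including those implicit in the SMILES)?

Walk through each heavy atom and fill implicit hydrogens from standard valence (C 4, N 3, O 2, S 2, halogen 1):
  atom 1: C, bond orders sum to 1 (valence 4) → 3 H
  atom 2: O, bond orders sum to 2 (valence 2) → 0 H
  atom 3: C, bond orders sum to 4 (valence 4) → 0 H
  atom 4: O, bond orders sum to 2 (valence 2) → 0 H
  atom 5: C, bond orders sum to 2 (valence 4) → 2 H
  atom 6: C, bond orders sum to 4 (valence 4) → 0 H
  atom 7: C, bond orders sum to 4 (valence 4) → 0 H
  atom 8: N, bond orders sum to 1 (valence 3) → 2 H
  atom 9: C, bond orders sum to 4 (valence 4) → 0 H
  atom 10: C, bond orders sum to 1 (valence 4) → 3 H
  atom 11: C, bond orders sum to 4 (valence 4) → 0 H
  atom 12: C, bond orders sum to 3 (valence 4) → 1 H
  atom 13: C, bond orders sum to 3 (valence 4) → 1 H
  atom 14: C, bond orders sum to 4 (valence 4) → 0 H
  atom 15: O, bond orders sum to 2 (valence 2) → 0 H
  atom 16: C, bond orders sum to 1 (valence 4) → 3 H
Total hydrogens: 15.

15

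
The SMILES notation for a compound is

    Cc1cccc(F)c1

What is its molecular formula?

Walk through each heavy atom and fill implicit hydrogens from standard valence (C 4, N 3, O 2, S 2, halogen 1); for lowercase aromatic atoms, an aromatic c carries 1 H when it has two neighbours and 0 H with three, and aromatic n carries 0 H:
  atom 1: C, bond orders sum to 1 (valence 4) → 3 H
  atom 2: aromatic c, 3 neighbours → 0 H
  atom 3: aromatic c, 2 neighbours → 1 H
  atom 4: aromatic c, 2 neighbours → 1 H
  atom 5: aromatic c, 2 neighbours → 1 H
  atom 6: aromatic c, 3 neighbours → 0 H
  atom 7: F (halogen, monovalent) → 0 H
  atom 8: aromatic c, 2 neighbours → 1 H
Totals → C:7, H:7, F:1.

C7H7F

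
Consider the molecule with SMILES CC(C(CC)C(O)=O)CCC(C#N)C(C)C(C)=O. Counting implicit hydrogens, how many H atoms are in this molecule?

23

Walk through each heavy atom and fill implicit hydrogens from standard valence (C 4, N 3, O 2, S 2, halogen 1):
  atom 1: C, bond orders sum to 1 (valence 4) → 3 H
  atom 2: C, bond orders sum to 3 (valence 4) → 1 H
  atom 3: C, bond orders sum to 3 (valence 4) → 1 H
  atom 4: C, bond orders sum to 2 (valence 4) → 2 H
  atom 5: C, bond orders sum to 1 (valence 4) → 3 H
  atom 6: C, bond orders sum to 4 (valence 4) → 0 H
  atom 7: O, bond orders sum to 1 (valence 2) → 1 H
  atom 8: O, bond orders sum to 2 (valence 2) → 0 H
  atom 9: C, bond orders sum to 2 (valence 4) → 2 H
  atom 10: C, bond orders sum to 2 (valence 4) → 2 H
  atom 11: C, bond orders sum to 3 (valence 4) → 1 H
  atom 12: C, bond orders sum to 4 (valence 4) → 0 H
  atom 13: N, bond orders sum to 3 (valence 3) → 0 H
  atom 14: C, bond orders sum to 3 (valence 4) → 1 H
  atom 15: C, bond orders sum to 1 (valence 4) → 3 H
  atom 16: C, bond orders sum to 4 (valence 4) → 0 H
  atom 17: C, bond orders sum to 1 (valence 4) → 3 H
  atom 18: O, bond orders sum to 2 (valence 2) → 0 H
Total hydrogens: 23.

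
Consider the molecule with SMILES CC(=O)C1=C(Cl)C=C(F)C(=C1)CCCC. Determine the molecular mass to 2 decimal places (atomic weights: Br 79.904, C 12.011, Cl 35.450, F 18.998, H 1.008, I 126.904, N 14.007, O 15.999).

228.69 g/mol

First, the molecular formula is C12H14ClFO (counting implicit H from valence).
  C: 12 × 12.011 = 144.132
  Cl: 1 × 35.450 = 35.450
  F: 1 × 18.998 = 18.998
  H: 14 × 1.008 = 14.112
  O: 1 × 15.999 = 15.999
Sum: 12×12.011 + 1×35.450 + 1×18.998 + 14×1.008 + 1×15.999 = 228.691 → 228.69 g/mol.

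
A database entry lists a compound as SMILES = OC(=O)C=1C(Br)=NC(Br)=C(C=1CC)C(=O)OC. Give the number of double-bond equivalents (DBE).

Molecular formula: C10H9Br2NO4.
DoU = (2C + 2 + N − H − X) / 2, where X is the halogen count and O/S are ignored.
    = (2·10 + 2 + 1 − 9 − 2) / 2 = 12 / 2 = 6.

6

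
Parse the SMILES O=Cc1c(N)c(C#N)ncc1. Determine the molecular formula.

Walk through each heavy atom and fill implicit hydrogens from standard valence (C 4, N 3, O 2, S 2, halogen 1); for lowercase aromatic atoms, an aromatic c carries 1 H when it has two neighbours and 0 H with three, and aromatic n carries 0 H:
  atom 1: O, bond orders sum to 2 (valence 2) → 0 H
  atom 2: C, bond orders sum to 3 (valence 4) → 1 H
  atom 3: aromatic c, 3 neighbours → 0 H
  atom 4: aromatic c, 3 neighbours → 0 H
  atom 5: N, bond orders sum to 1 (valence 3) → 2 H
  atom 6: aromatic c, 3 neighbours → 0 H
  atom 7: C, bond orders sum to 4 (valence 4) → 0 H
  atom 8: N, bond orders sum to 3 (valence 3) → 0 H
  atom 9: aromatic n, 2 neighbours → 0 H
  atom 10: aromatic c, 2 neighbours → 1 H
  atom 11: aromatic c, 2 neighbours → 1 H
Totals → C:7, H:5, N:3, O:1.
In Hill order: C7H5N3O.

C7H5N3O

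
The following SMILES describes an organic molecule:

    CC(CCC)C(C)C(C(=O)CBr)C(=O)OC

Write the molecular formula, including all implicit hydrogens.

Walk through each heavy atom and fill implicit hydrogens from standard valence (C 4, N 3, O 2, S 2, halogen 1):
  atom 1: C, bond orders sum to 1 (valence 4) → 3 H
  atom 2: C, bond orders sum to 3 (valence 4) → 1 H
  atom 3: C, bond orders sum to 2 (valence 4) → 2 H
  atom 4: C, bond orders sum to 2 (valence 4) → 2 H
  atom 5: C, bond orders sum to 1 (valence 4) → 3 H
  atom 6: C, bond orders sum to 3 (valence 4) → 1 H
  atom 7: C, bond orders sum to 1 (valence 4) → 3 H
  atom 8: C, bond orders sum to 3 (valence 4) → 1 H
  atom 9: C, bond orders sum to 4 (valence 4) → 0 H
  atom 10: O, bond orders sum to 2 (valence 2) → 0 H
  atom 11: C, bond orders sum to 2 (valence 4) → 2 H
  atom 12: Br (halogen, monovalent) → 0 H
  atom 13: C, bond orders sum to 4 (valence 4) → 0 H
  atom 14: O, bond orders sum to 2 (valence 2) → 0 H
  atom 15: O, bond orders sum to 2 (valence 2) → 0 H
  atom 16: C, bond orders sum to 1 (valence 4) → 3 H
Totals → C:12, H:21, Br:1, O:3.

C12H21BrO3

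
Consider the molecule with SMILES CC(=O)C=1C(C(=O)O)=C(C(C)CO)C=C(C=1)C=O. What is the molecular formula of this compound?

Walk through each heavy atom and fill implicit hydrogens from standard valence (C 4, N 3, O 2, S 2, halogen 1):
  atom 1: C, bond orders sum to 1 (valence 4) → 3 H
  atom 2: C, bond orders sum to 4 (valence 4) → 0 H
  atom 3: O, bond orders sum to 2 (valence 2) → 0 H
  atom 4: C, bond orders sum to 4 (valence 4) → 0 H
  atom 5: C, bond orders sum to 4 (valence 4) → 0 H
  atom 6: C, bond orders sum to 4 (valence 4) → 0 H
  atom 7: O, bond orders sum to 2 (valence 2) → 0 H
  atom 8: O, bond orders sum to 1 (valence 2) → 1 H
  atom 9: C, bond orders sum to 4 (valence 4) → 0 H
  atom 10: C, bond orders sum to 3 (valence 4) → 1 H
  atom 11: C, bond orders sum to 1 (valence 4) → 3 H
  atom 12: C, bond orders sum to 2 (valence 4) → 2 H
  atom 13: O, bond orders sum to 1 (valence 2) → 1 H
  atom 14: C, bond orders sum to 3 (valence 4) → 1 H
  atom 15: C, bond orders sum to 4 (valence 4) → 0 H
  atom 16: C, bond orders sum to 3 (valence 4) → 1 H
  atom 17: C, bond orders sum to 3 (valence 4) → 1 H
  atom 18: O, bond orders sum to 2 (valence 2) → 0 H
Totals → C:13, H:14, O:5.

C13H14O5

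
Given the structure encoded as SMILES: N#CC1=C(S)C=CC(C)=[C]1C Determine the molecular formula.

C9H9NS

Walk through each heavy atom and fill implicit hydrogens from standard valence (C 4, N 3, O 2, S 2, halogen 1):
  atom 1: N, bond orders sum to 3 (valence 3) → 0 H
  atom 2: C, bond orders sum to 4 (valence 4) → 0 H
  atom 3: C, bond orders sum to 4 (valence 4) → 0 H
  atom 4: C, bond orders sum to 4 (valence 4) → 0 H
  atom 5: S, bond orders sum to 1 (valence 2) → 1 H
  atom 6: C, bond orders sum to 3 (valence 4) → 1 H
  atom 7: C, bond orders sum to 3 (valence 4) → 1 H
  atom 8: C, bond orders sum to 4 (valence 4) → 0 H
  atom 9: C, bond orders sum to 1 (valence 4) → 3 H
  atom 10: C with explicit H count 0
  atom 11: C, bond orders sum to 1 (valence 4) → 3 H
Totals → C:9, H:9, N:1, S:1.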